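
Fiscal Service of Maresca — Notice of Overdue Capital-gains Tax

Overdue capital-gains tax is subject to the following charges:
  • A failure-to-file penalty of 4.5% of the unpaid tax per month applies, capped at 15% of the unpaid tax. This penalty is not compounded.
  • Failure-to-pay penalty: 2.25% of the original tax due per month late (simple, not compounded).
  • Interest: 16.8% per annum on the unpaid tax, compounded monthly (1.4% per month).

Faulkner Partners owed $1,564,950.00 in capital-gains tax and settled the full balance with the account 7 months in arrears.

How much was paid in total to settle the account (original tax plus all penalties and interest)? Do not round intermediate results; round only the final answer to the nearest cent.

$2,206,130.98

Failure-to-file: 7 × 4.5% × $1,564,950.00 = $492,959.25, capped at 15% × $1,564,950.00 = $234,742.50
Failure-to-pay penalty: 7 × 2.25% × $1,564,950.00 = $246,479.63…
Interest: $1,564,950.00 × ((1 + 0.014)^7 − 1) = $1,564,950.00 × 0.1022134… = $159,958.8539…
Total = $1,564,950.00 + $481,222.1250 + $159,958.8539… = $2,206,130.98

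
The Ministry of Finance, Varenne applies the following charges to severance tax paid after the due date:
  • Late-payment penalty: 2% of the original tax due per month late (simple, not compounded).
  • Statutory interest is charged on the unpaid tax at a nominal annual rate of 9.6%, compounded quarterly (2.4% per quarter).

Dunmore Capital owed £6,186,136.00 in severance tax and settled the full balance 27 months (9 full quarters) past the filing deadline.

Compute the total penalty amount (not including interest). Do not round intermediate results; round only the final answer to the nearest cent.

£3,340,513.44

Late-payment penalty = 2% × £6,186,136.00 × 27 mo = £3,340,513.44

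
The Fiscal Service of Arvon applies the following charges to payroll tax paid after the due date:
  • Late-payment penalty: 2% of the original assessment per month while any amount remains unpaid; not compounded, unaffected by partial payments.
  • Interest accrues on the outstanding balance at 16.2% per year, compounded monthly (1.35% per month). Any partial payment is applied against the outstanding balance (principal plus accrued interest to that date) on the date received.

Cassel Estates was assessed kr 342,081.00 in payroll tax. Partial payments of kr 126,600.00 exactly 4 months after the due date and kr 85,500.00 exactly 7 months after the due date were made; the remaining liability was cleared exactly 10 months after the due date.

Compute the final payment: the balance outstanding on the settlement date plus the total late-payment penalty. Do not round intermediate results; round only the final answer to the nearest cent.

kr 233,370.36

Balance at month 4: kr 342,081.0000 × (1 + 0.0135)^4 = kr 360,930.8175…
After kr 126,600.00 payment: kr 360,930.8175… − kr 126,600.00 = kr 234,330.8175…
Balance at month 7: kr 234,330.8175… × (1 + 0.0135)^3 = kr 243,949.9126…
After kr 85,500.00 payment: kr 243,949.9126… − kr 85,500.00 = kr 158,449.9126…
Balance at month 10: kr 158,449.9126… × (1 + 0.0135)^3 = kr 164,954.1563…
Penalty: 10 × 2% × kr 342,081.00 = kr 68,416.20
Final settlement = outstanding balance + penalty = kr 164,954.1563… + kr 68,416.20 = kr 233,370.36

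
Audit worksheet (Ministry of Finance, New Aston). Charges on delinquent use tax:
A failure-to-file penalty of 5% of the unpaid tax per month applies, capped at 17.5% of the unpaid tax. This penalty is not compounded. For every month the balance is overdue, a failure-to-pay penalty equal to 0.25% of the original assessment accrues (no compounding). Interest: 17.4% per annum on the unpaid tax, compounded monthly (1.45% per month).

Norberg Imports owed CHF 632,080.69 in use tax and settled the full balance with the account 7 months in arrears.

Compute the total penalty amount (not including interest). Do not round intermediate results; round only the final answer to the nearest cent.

Failure-to-file: 7 × 5% × CHF 632,080.69 = CHF 221,228.24…, capped at 17.5% × CHF 632,080.69 = CHF 110,614.12…
Failure-to-pay penalty = 0.25% × CHF 632,080.69 × 7 mo = CHF 11,061.41…
Total penalty = CHF 110,614.12… + CHF 11,061.41… = CHF 121,675.53

CHF 121,675.53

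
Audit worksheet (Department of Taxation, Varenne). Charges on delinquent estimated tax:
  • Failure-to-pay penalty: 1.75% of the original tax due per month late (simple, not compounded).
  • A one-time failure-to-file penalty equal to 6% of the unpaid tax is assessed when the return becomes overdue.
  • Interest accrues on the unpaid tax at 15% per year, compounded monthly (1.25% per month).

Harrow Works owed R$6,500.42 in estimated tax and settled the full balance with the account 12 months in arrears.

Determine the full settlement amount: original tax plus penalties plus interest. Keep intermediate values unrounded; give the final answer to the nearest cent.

R$9,300.51

Failure-to-file penalty: 6% × R$6,500.42 = R$390.03…
Failure-to-pay penalty: 12 × 1.75% × R$6,500.42 = R$1,365.09…
Interest: R$6,500.42 × ((1 + 0.0125)^12 − 1) = R$6,500.42 × 0.1607545… = R$1,044.9719…
Total = R$6,500.42 + R$1,755.1134 + R$1,044.9719… = R$9,300.51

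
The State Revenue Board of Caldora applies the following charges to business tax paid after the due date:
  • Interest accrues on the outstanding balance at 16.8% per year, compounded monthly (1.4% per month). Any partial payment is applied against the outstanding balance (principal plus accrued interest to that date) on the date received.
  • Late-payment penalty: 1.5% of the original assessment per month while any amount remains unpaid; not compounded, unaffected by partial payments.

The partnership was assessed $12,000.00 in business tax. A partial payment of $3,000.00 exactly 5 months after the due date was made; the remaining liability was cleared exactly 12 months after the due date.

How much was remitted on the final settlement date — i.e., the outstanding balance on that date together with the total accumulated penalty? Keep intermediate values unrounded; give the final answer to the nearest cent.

$13,032.07

Balance at month 5: $12,000.0000 × (1 + 0.014)^5 = $12,863.8516…
After $3,000.00 payment: $12,863.8516… − $3,000.00 = $9,863.8516…
Balance at month 12: $9,863.8516… × (1 + 0.014)^7 = $10,872.0694…
Penalty: 12 × 1.5% × $12,000.00 = $2,160.00
Final settlement = outstanding balance + penalty = $10,872.0694… + $2,160.00 = $13,032.07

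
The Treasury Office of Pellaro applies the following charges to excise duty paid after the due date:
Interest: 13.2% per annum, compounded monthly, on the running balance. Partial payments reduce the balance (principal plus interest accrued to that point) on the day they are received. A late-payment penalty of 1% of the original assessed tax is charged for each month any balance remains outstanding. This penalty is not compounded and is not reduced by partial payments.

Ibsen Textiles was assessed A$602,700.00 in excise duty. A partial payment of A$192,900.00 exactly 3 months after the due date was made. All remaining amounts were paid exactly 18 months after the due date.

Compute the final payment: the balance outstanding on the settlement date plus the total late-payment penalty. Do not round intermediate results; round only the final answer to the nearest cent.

Monthly rate = 13.2% ÷ 12 = 1.1%
Balance at month 3: A$602,700.0000 × (1 + 0.011)^3 = A$622,808.6823…
After A$192,900.00 payment: A$622,808.6823… − A$192,900.00 = A$429,908.6823…
Balance at month 18: A$429,908.6823… × (1 + 0.011)^15 = A$506,574.7630…
Penalty: 18 × 1% × A$602,700.00 = A$108,486.00
Final settlement = outstanding balance + penalty = A$506,574.7630… + A$108,486.00 = A$615,060.76

A$615,060.76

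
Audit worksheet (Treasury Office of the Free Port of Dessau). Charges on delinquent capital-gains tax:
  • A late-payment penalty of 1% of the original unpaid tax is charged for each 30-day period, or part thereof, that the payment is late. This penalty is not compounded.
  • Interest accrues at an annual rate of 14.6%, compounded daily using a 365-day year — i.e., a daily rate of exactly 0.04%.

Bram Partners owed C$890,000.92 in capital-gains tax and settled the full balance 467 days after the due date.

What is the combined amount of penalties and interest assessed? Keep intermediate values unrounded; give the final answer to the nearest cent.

C$325,153.97

Penalty periods: ⌈467/30⌉ = 16; penalty = 16 × 1% × C$890,000.92 = C$142,400.15…
Interest: C$890,000.92 × ((1 + 0.0004)^467 − 1) = C$890,000.92 × 0.20534116… = C$182,753.8243…
Penalties + interest = C$142,400.1472 + C$182,753.8243… = C$325,153.97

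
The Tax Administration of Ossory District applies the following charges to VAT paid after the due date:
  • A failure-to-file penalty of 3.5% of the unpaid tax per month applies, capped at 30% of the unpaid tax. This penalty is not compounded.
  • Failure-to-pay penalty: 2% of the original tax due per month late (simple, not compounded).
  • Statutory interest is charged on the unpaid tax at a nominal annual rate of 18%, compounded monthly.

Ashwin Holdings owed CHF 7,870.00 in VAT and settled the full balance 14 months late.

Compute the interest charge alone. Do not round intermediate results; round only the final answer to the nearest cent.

CHF 1,823.92

Interest (18%/yr ÷ 12 = 1.5%/month): CHF 7,870.00 × ((1 + 0.015)^14 − 1) = CHF 1,823.9176…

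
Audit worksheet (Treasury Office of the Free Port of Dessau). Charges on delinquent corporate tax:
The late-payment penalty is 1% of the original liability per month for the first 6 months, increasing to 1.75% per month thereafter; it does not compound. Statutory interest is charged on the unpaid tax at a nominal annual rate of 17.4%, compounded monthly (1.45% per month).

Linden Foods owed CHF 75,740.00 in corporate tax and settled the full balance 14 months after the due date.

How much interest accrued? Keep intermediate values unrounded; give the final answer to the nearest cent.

CHF 16,911.83

Interest: CHF 75,740.00 × ((1 + 0.0145)^14 − 1) = CHF 75,740.00 × 0.2232880… = CHF 16,911.8339…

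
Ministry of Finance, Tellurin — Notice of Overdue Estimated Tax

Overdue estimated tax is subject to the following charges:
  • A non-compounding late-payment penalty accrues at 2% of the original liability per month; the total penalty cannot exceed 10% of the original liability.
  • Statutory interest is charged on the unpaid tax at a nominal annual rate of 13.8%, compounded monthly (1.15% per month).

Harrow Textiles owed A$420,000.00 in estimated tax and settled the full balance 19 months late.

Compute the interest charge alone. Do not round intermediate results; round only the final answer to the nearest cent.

A$101,916.64

Interest: A$420,000.00 × ((1 + 0.0115)^19 − 1) = A$420,000.00 × 0.2426587… = A$101,916.6424…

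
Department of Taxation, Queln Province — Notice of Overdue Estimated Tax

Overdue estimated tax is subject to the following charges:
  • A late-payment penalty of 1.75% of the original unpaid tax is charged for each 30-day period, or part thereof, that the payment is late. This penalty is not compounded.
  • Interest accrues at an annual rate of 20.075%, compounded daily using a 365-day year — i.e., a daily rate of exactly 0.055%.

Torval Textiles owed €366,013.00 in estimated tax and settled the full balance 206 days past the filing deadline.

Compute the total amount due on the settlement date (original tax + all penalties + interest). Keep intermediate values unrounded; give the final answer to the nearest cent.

Penalty periods: ⌈206/30⌉ = 7; penalty = 7 × 1.75% × €366,013.00 = €44,836.59…
Interest: €366,013.00 × ((1 + 0.00055)^206 − 1) = €366,013.00 × 0.11993299… = €43,897.0338…
Total = €366,013.00 + €44,836.5925 + €43,897.0338… = €454,746.63

€454,746.63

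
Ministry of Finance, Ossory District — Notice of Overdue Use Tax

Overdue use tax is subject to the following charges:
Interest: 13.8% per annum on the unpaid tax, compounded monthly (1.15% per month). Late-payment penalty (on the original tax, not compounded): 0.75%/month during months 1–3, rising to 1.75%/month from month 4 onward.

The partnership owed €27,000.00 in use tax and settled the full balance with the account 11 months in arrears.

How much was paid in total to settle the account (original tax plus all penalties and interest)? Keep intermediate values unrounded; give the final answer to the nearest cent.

Penalty, months 1–3: 3 × 0.75% × €27,000.00 = €607.50
Penalty, months 4–11: 8 × 1.75% × €27,000.00 = €3,780.00
Interest: €27,000.00 × ((1 + 0.0115)^11 − 1) = €27,000.00 × 0.1340306… = €3,618.8251…
Total = €27,000.00 + €4,387.5000 + €3,618.8251… = €35,006.33

€35,006.33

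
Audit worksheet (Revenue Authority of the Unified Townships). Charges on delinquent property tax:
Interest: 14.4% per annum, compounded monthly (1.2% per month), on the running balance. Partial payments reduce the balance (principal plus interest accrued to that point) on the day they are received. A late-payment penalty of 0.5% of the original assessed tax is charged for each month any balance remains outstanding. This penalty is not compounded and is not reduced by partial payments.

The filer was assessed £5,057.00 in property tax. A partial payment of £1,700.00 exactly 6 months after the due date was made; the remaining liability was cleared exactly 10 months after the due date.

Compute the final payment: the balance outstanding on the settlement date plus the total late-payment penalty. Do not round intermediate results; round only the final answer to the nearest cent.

Balance at month 6: £5,057.0000 × (1 + 0.012)^6 = £5,432.2035…
After £1,700.00 payment: £5,432.2035… − £1,700.00 = £3,732.2035…
Balance at month 10: £3,732.2035… × (1 + 0.012)^4 = £3,914.5997…
Penalty: 10 × 0.5% × £5,057.00 = £252.85
Final settlement = outstanding balance + penalty = £3,914.5997… + £252.85 = £4,167.45

£4,167.45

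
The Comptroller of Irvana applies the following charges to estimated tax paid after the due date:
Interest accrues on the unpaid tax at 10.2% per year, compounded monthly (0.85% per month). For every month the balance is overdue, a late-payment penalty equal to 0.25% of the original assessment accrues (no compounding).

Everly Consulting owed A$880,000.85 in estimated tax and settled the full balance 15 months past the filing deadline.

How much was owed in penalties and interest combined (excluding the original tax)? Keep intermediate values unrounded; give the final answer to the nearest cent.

A$152,128.33

Late-payment penalty: 15 × 0.25% × A$880,000.85 = A$33,000.03…
Interest: A$880,000.85 × ((1 + 0.0085)^15 − 1) = A$880,000.85 × 0.1353729… = A$119,128.3000…
Penalties + interest = A$33,000.0319… + A$119,128.3000… = A$152,128.33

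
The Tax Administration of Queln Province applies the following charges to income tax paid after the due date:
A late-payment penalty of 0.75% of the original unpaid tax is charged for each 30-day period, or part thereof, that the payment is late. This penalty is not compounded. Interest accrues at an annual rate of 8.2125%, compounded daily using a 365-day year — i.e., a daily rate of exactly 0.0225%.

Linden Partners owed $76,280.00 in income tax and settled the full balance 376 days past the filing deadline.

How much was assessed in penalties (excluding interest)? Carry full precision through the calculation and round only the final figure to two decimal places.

Penalty periods: ⌈376/30⌉ = 13; penalty = 13 × 0.75% × $76,280.00 = $7,437.30

$7,437.30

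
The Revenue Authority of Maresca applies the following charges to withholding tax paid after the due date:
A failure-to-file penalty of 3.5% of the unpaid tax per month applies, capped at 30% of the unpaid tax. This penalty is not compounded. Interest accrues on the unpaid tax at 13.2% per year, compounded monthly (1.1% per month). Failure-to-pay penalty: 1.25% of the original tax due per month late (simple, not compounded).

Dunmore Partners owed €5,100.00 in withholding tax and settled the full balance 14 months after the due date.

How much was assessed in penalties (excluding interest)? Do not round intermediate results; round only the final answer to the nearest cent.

€2,422.50

Failure-to-file: 14 × 3.5% × €5,100.00 = €2,499.00, capped at 30% × €5,100.00 = €1,530.00
Failure-to-pay penalty: 14 × 1.25% × €5,100.00 = €892.50
Total penalty = €1,530.00 + €892.50 = €2,422.50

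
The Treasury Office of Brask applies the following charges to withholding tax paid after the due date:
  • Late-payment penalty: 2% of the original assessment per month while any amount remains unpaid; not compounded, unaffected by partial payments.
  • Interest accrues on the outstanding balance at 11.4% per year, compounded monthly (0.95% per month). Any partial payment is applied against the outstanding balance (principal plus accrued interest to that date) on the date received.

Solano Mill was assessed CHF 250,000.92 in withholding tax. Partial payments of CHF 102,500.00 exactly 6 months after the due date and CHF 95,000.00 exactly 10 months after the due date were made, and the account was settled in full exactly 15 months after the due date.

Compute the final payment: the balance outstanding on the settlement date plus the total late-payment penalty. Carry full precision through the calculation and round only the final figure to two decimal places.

CHF 151,892.45

Balance at month 6: CHF 250,000.9200 × (1 + 0.0095)^6 = CHF 264,593.7287…
After CHF 102,500.00 payment: CHF 264,593.7287… − CHF 102,500.00 = CHF 162,093.7287…
Balance at month 10: CHF 162,093.7287… × (1 + 0.0095)^4 = CHF 168,341.6214…
After CHF 95,000.00 payment: CHF 168,341.6214… − CHF 95,000.00 = CHF 73,341.6214…
Balance at month 15: CHF 73,341.6214… × (1 + 0.0095)^5 = CHF 76,892.1710…
Penalty: 15 × 2% × CHF 250,000.92 = CHF 75,000.28…
Final settlement = outstanding balance + penalty = CHF 76,892.1710… + CHF 75,000.28… = CHF 151,892.45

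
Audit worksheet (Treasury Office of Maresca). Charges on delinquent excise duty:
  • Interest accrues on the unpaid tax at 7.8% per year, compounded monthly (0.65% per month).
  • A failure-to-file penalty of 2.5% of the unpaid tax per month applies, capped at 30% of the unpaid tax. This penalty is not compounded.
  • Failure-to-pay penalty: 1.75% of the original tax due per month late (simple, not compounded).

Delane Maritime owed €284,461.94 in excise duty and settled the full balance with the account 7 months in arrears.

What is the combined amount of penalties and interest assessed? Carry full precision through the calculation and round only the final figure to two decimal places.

Failure-to-file: 7 × 2.5% × €284,461.94 = €49,780.84… (under the 30% cap)
Failure-to-pay penalty = 1.75% × €284,461.94 × 7 mo = €34,846.59…
Interest: €284,461.94 × ((1 + 0.0065)^7 − 1) = €284,461.94 × 0.0463969… = €13,198.1592…
Penalties + interest = €84,627.4272… + €13,198.1592… = €97,825.59

€97,825.59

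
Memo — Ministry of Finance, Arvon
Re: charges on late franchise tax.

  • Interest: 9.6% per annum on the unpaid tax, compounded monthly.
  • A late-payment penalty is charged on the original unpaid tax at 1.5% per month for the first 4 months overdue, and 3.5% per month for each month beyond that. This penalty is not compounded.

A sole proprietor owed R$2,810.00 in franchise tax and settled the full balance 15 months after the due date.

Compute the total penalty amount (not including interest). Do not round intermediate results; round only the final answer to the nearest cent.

Penalty, months 1–4: 4 × 1.5% × R$2,810.00 = R$168.60
Penalty, months 5–15: 11 × 3.5% × R$2,810.00 = R$1,081.85
Total penalty = R$168.60 + R$1,081.85 = R$1,250.45

R$1,250.45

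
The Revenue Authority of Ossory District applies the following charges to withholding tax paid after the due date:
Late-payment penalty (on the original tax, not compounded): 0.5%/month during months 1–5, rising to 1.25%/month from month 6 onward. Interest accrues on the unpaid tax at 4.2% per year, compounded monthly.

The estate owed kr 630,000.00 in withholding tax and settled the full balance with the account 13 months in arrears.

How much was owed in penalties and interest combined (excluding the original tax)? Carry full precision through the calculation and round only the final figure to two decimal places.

Penalty, months 1–5: 5 × 0.5% × kr 630,000.00 = kr 15,750.00
Penalty, months 6–13: 8 × 1.25% × kr 630,000.00 = kr 63,000.00
Interest (4.2%/yr ÷ 12 = 0.35%/month): kr 630,000.00 × ((1 + 0.0035)^13 − 1) = kr 29,274.7582…
Penalties + interest = kr 78,750.0000 + kr 29,274.7582… = kr 108,024.76

kr 108,024.76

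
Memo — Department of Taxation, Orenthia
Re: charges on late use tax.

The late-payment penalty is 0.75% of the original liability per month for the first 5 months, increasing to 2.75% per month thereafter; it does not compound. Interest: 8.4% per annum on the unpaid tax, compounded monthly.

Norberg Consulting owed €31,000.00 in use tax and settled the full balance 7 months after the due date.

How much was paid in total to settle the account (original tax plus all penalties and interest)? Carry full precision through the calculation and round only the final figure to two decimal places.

Penalty, months 1–5: 5 × 0.75% × €31,000.00 = €1,162.50
Penalty, months 6–7: 2 × 2.75% × €31,000.00 = €1,705.00
Interest (8.4%/yr ÷ 12 = 0.7%/month): €31,000.00 × ((1 + 0.007)^7 − 1) = €1,551.2738…
Total = €31,000.00 + €2,867.5000 + €1,551.2738… = €35,418.77

€35,418.77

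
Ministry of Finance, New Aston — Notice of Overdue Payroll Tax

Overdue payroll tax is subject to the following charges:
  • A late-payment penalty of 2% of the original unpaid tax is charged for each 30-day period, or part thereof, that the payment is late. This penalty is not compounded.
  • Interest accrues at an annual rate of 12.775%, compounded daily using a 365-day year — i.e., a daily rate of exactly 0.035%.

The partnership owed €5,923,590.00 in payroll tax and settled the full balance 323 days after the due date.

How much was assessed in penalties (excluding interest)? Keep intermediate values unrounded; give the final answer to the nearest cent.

€1,303,189.80

Penalty periods: ⌈323/30⌉ = 11; penalty = 11 × 2% × €5,923,590.00 = €1,303,189.80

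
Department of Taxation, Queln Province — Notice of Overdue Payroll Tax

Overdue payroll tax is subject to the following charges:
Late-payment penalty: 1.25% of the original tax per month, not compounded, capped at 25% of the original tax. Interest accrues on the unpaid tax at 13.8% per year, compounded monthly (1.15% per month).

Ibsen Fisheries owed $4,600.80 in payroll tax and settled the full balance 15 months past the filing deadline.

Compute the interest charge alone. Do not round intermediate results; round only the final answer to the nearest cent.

$860.82

Interest: $4,600.80 × ((1 + 0.0115)^15 − 1) = $4,600.80 × 0.1871027… = $860.8223…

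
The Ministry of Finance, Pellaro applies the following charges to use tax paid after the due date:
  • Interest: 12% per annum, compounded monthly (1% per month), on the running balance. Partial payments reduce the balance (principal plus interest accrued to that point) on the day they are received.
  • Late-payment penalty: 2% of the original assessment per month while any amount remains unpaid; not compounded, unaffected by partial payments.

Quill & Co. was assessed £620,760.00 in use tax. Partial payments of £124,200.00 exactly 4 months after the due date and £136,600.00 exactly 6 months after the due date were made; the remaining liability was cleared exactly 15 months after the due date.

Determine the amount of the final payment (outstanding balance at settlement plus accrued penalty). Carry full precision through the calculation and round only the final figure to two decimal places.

Balance at month 4: £620,760.0000 × (1 + 0.01)^4 = £645,965.3452…
After £124,200.00 payment: £645,965.3452… − £124,200.00 = £521,765.3452…
Balance at month 6: £521,765.3452… × (1 + 0.01)^2 = £532,252.8287…
After £136,600.00 payment: £532,252.8287… − £136,600.00 = £395,652.8287…
Balance at month 15: £395,652.8287… × (1 + 0.01)^9 = £432,719.6718…
Penalty: 15 × 2% × £620,760.00 = £186,228.00
Final settlement = outstanding balance + penalty = £432,719.6718… + £186,228.00 = £618,947.67

£618,947.67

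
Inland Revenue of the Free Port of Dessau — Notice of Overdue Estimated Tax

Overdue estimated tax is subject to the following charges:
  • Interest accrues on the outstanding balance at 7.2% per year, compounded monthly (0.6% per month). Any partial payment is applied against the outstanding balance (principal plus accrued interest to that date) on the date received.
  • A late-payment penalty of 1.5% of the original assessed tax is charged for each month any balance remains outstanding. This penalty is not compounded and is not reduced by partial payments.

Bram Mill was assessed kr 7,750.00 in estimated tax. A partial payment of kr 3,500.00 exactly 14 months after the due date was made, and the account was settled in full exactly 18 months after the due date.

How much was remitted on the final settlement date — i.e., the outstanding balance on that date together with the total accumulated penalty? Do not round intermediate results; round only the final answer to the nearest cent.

Balance at month 14: kr 7,750.0000 × (1 + 0.006)^14 = kr 8,427.0085…
After kr 3,500.00 payment: kr 8,427.0085… − kr 3,500.00 = kr 4,927.0085…
Balance at month 18: kr 4,927.0085… × (1 + 0.006)^4 = kr 5,046.3252…
Penalty: 18 × 1.5% × kr 7,750.00 = kr 2,092.50
Final settlement = outstanding balance + penalty = kr 5,046.3252… + kr 2,092.50 = kr 7,138.83

kr 7,138.83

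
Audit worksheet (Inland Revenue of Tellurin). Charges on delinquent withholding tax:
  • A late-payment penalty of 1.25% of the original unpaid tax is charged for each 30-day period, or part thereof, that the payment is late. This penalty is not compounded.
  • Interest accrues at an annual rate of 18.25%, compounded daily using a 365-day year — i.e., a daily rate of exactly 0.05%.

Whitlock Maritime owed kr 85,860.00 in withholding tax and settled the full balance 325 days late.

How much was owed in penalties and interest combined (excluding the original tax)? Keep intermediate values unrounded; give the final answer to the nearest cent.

Penalty periods: ⌈325/30⌉ = 11; penalty = 11 × 1.25% × kr 85,860.00 = kr 11,805.75
Interest: kr 85,860.00 × ((1 + 0.0005)^325 − 1) = kr 85,860.00 × 0.17640054… = kr 15,145.7505…
Penalties + interest = kr 11,805.7500 + kr 15,145.7505… = kr 26,951.50

kr 26,951.50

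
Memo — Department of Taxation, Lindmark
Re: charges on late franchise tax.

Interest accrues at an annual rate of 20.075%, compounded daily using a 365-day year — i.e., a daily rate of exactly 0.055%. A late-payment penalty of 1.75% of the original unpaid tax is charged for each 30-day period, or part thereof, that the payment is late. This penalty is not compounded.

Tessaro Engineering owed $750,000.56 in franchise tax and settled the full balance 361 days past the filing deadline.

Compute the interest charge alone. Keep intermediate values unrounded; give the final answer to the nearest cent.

$164,674.95

Interest: $750,000.56 × ((1 + 0.00055)^361 − 1) = $750,000.56 × 0.21956644… = $164,674.9532…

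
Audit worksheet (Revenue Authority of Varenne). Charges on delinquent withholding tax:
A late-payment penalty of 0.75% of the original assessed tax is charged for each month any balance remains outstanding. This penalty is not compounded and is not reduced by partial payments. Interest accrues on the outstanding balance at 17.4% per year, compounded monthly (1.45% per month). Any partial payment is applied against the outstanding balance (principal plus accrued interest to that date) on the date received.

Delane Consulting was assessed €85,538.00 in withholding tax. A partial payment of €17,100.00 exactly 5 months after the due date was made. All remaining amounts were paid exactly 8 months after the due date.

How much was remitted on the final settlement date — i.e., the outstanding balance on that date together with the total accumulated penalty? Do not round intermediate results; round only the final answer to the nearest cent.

Balance at month 5: €85,538.0000 × (1 + 0.0145)^5 = €91,921.9753…
After €17,100.00 payment: €91,921.9753… − €17,100.00 = €74,821.9753…
Balance at month 8: €74,821.9753… × (1 + 0.0145)^3 = €78,124.1533…
Penalty: 8 × 0.75% × €85,538.00 = €5,132.28
Final settlement = outstanding balance + penalty = €78,124.1533… + €5,132.28 = €83,256.43

€83,256.43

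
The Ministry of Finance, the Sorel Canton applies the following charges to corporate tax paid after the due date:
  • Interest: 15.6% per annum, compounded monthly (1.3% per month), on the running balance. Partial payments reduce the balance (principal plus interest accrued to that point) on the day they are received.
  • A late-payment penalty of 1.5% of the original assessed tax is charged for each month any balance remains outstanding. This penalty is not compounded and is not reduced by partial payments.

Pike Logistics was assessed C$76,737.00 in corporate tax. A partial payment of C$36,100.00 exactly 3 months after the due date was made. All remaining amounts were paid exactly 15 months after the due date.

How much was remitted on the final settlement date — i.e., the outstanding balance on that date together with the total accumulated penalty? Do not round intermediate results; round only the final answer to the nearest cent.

C$68,255.80

Balance at month 3: C$76,737.0000 × (1 + 0.013)^3 = C$79,768.8173…
After C$36,100.00 payment: C$79,768.8173… − C$36,100.00 = C$43,668.8173…
Balance at month 15: C$43,668.8173… × (1 + 0.013)^12 = C$50,989.9720…
Penalty: 15 × 1.5% × C$76,737.00 = C$17,265.83…
Final settlement = outstanding balance + penalty = C$50,989.9720… + C$17,265.83… = C$68,255.80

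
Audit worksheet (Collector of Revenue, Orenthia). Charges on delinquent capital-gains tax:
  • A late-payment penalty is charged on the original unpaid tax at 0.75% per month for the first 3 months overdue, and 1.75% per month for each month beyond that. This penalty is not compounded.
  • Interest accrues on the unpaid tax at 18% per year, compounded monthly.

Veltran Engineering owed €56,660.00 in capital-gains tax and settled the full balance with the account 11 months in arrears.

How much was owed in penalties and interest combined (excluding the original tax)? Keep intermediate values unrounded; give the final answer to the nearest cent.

Penalty, months 1–3: 3 × 0.75% × €56,660.00 = €1,274.85
Penalty, months 4–11: 8 × 1.75% × €56,660.00 = €7,932.40
Interest (18%/yr ÷ 12 = 1.5%/month): €56,660.00 × ((1 + 0.015)^11 − 1) = €10,082.5868…
Penalties + interest = €9,207.2500 + €10,082.5868… = €19,289.84

€19,289.84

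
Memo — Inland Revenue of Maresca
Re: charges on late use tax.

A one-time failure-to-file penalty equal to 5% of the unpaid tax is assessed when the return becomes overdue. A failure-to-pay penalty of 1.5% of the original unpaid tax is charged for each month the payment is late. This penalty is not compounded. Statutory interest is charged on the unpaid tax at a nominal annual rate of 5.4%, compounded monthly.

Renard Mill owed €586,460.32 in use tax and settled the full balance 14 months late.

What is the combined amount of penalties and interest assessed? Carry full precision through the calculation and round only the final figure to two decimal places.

€190,527.08

Failure-to-file penalty: 5% × €586,460.32 = €29,323.02…
Failure-to-pay penalty: 14 × 1.5% × €586,460.32 = €123,156.67…
Interest (5.4%/yr ÷ 12 = 0.45%/month): €586,460.32 × ((1 + 0.0045)^14 − 1) = €38,047.3954…
Penalties + interest = €152,479.6832 + €38,047.3954… = €190,527.08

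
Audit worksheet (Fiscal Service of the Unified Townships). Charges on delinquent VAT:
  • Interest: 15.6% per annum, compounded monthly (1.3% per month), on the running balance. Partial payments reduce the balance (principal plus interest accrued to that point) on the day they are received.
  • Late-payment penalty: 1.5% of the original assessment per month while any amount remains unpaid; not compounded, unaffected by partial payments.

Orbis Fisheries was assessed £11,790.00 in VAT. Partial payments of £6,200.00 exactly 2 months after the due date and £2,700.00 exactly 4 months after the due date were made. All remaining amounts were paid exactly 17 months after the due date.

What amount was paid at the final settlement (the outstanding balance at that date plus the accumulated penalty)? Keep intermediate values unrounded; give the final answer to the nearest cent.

£6,972.35

Balance at month 2: £11,790.0000 × (1 + 0.013)^2 = £12,098.5325…
After £6,200.00 payment: £12,098.5325… − £6,200.00 = £5,898.5325…
Balance at month 4: £5,898.5325… × (1 + 0.013)^2 = £6,052.8912…
After £2,700.00 payment: £6,052.8912… − £2,700.00 = £3,352.8912…
Balance at month 17: £3,352.8912… × (1 + 0.013)^13 = £3,965.9045…
Penalty: 17 × 1.5% × £11,790.00 = £3,006.45
Final settlement = outstanding balance + penalty = £3,965.9045… + £3,006.45 = £6,972.35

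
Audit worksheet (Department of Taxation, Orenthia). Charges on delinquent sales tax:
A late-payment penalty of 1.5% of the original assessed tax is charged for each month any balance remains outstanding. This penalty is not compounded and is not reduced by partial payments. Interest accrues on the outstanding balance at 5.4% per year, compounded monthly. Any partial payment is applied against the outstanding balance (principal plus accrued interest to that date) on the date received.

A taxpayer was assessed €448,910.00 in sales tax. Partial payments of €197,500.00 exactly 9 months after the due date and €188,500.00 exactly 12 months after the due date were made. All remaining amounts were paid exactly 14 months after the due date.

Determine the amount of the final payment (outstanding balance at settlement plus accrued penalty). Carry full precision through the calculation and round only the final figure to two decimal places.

Monthly rate = 5.4% ÷ 12 = 0.45%
Balance at month 9: €448,910.0000 × (1 + 0.0045)^9 = €467,421.5699…
After €197,500.00 payment: €467,421.5699… − €197,500.00 = €269,921.5699…
Balance at month 12: €269,921.5699… × (1 + 0.0045)^3 = €273,581.9334…
After €188,500.00 payment: €273,581.9334… − €188,500.00 = €85,081.9334…
Balance at month 14: €85,081.9334… × (1 + 0.0045)^2 = €85,849.3937…
Penalty: 14 × 1.5% × €448,910.00 = €94,271.10
Final settlement = outstanding balance + penalty = €85,849.3937… + €94,271.10 = €180,120.49

€180,120.49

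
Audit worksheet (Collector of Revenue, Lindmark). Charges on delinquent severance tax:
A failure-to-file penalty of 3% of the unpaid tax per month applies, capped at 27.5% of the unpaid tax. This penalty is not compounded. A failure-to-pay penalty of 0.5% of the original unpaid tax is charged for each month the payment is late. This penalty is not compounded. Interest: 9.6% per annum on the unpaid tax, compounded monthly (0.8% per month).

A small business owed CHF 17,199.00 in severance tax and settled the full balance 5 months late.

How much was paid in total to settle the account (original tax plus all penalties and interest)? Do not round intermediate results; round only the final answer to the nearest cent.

Failure-to-file: 5 × 3% × CHF 17,199.00 = CHF 2,579.85 (under the 27.5% cap)
Failure-to-pay penalty = 0.5% × CHF 17,199.00 × 5 mo = CHF 429.98…
Interest: CHF 17,199.00 × ((1 + 0.008)^5 − 1) = CHF 17,199.00 × 0.0406451… = CHF 699.0558…
Total = CHF 17,199.00 + CHF 3,009.8250 + CHF 699.0558… = CHF 20,907.88

CHF 20,907.88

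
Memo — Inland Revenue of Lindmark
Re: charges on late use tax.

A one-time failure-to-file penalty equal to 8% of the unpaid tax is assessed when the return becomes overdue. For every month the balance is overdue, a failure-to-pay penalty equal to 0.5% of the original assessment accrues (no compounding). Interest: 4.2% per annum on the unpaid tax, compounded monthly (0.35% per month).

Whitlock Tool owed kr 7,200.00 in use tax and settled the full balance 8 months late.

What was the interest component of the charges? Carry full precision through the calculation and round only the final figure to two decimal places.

kr 204.09

Interest: kr 7,200.00 × ((1 + 0.0035)^8 − 1) = kr 7,200.00 × 0.0283454… = kr 204.0870…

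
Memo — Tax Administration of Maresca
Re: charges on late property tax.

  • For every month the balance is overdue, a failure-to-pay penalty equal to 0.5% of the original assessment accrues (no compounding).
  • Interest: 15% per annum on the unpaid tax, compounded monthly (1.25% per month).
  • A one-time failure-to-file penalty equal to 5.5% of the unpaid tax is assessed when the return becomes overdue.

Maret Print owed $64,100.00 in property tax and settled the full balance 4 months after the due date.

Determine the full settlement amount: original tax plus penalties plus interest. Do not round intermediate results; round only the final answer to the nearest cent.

$72,173.10

Failure-to-file penalty: 5.5% × $64,100.00 = $3,525.50
Failure-to-pay penalty: 4 × 0.5% × $64,100.00 = $1,282.00
Interest: $64,100.00 × ((1 + 0.0125)^4 − 1) = $64,100.00 × 0.0509453… = $3,265.5961…
Total = $64,100.00 + $4,807.5000 + $3,265.5961… = $72,173.10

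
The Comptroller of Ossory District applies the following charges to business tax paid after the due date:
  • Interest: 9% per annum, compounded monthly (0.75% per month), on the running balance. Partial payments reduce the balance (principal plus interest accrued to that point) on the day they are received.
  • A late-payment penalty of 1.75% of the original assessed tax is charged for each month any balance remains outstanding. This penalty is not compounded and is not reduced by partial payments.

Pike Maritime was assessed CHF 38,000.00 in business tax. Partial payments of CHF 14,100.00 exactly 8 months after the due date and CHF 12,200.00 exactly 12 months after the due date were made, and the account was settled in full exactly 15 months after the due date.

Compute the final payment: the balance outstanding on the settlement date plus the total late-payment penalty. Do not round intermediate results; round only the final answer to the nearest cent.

CHF 25,148.22

Balance at month 8: CHF 38,000.0000 × (1 + 0.0075)^8 = CHF 40,340.7562…
After CHF 14,100.00 payment: CHF 40,340.7562… − CHF 14,100.00 = CHF 26,240.7562…
Balance at month 12: CHF 26,240.7562… × (1 + 0.0075)^4 = CHF 27,036.8795…
After CHF 12,200.00 payment: CHF 27,036.8795… − CHF 12,200.00 = CHF 14,836.8795…
Balance at month 15: CHF 14,836.8795… × (1 + 0.0075)^3 = CHF 15,173.2193…
Penalty: 15 × 1.75% × CHF 38,000.00 = CHF 9,975.00
Final settlement = outstanding balance + penalty = CHF 15,173.2193… + CHF 9,975.00 = CHF 25,148.22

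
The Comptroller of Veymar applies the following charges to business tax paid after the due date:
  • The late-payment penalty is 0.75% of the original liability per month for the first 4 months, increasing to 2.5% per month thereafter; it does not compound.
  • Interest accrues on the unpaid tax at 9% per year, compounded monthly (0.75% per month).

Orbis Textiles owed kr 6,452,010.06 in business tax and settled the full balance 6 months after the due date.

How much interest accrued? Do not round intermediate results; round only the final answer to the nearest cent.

kr 295,839.08

Interest: kr 6,452,010.06 × ((1 + 0.0075)^6 − 1) = kr 6,452,010.06 × 0.0458522… = kr 295,839.0822…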